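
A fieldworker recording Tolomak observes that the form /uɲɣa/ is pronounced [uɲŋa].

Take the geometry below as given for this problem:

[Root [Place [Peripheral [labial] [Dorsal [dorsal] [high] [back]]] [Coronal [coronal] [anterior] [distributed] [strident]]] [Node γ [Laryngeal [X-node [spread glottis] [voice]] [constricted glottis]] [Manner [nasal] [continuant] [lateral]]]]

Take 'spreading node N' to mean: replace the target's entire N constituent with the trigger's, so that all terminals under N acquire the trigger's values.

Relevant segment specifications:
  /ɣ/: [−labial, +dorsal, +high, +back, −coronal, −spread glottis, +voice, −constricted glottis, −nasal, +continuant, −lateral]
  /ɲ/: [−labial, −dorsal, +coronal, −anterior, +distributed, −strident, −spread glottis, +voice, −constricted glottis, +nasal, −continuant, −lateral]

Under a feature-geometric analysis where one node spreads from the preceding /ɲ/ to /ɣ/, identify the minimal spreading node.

/ɣ/ and [ŋ] differ in [nasal], [continuant]; every other specified feature is identical.
The smallest constituent containing every changed terminal is Manner — each of its daughters lacks at least one of the affected features.
Delinking /ɣ/'s Manner and associating /ɲ/'s Manner gives precisely the feature bundle of [ŋ].
[dorsal], [coronal] stay as in /ɣ/ although /ɲ/ differs there, so no node dominating them spread; among the remaining candidates Manner is the lowest that derives the output.

Manner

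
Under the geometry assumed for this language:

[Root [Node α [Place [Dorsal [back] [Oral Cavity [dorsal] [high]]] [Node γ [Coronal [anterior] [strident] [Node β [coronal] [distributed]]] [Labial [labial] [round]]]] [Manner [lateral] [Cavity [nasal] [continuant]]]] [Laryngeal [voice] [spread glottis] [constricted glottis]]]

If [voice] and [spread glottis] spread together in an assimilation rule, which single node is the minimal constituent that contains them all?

Laryngeal

[voice] is immediately dominated by Laryngeal.
[spread glottis] is immediately dominated by Laryngeal.
These paths first converge at Laryngeal; no daughter of Laryngeal dominates all 2 features, so Laryngeal is the minimal constituent.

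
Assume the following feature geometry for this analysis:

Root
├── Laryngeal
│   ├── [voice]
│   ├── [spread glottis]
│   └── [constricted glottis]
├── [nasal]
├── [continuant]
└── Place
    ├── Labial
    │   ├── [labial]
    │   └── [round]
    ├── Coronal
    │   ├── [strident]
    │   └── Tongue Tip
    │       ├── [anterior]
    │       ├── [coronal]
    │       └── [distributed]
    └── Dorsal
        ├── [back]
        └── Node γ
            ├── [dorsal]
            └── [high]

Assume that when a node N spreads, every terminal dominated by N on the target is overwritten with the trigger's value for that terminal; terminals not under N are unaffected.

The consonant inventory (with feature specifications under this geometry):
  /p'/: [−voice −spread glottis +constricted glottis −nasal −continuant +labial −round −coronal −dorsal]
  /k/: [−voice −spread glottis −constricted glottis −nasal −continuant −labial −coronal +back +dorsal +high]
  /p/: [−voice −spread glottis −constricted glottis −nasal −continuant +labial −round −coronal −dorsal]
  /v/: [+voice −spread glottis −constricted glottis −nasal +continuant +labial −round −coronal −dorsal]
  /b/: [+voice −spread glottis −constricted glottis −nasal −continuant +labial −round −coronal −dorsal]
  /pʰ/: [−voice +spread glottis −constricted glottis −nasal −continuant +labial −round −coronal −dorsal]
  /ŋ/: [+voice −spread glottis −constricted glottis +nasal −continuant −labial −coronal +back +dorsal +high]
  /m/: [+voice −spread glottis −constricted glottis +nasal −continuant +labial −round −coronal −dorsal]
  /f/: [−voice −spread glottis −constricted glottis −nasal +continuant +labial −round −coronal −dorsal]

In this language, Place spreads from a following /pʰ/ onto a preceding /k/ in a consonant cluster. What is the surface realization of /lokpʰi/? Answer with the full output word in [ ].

[loppʰi]

Place immediately or transitively dominates [labial], [round], [strident], [anterior], [coronal], [distributed], [back], [dorsal], [high].
The target acquires /pʰ/'s values for everything under Place — [+labial], [−round], [−coronal], [−dorsal] — while keeping its own [voice], [spread glottis], [constricted glottis], ….
The resulting bundle matches /p/ in the inventory; substituting it for /k/ gives [loppʰi].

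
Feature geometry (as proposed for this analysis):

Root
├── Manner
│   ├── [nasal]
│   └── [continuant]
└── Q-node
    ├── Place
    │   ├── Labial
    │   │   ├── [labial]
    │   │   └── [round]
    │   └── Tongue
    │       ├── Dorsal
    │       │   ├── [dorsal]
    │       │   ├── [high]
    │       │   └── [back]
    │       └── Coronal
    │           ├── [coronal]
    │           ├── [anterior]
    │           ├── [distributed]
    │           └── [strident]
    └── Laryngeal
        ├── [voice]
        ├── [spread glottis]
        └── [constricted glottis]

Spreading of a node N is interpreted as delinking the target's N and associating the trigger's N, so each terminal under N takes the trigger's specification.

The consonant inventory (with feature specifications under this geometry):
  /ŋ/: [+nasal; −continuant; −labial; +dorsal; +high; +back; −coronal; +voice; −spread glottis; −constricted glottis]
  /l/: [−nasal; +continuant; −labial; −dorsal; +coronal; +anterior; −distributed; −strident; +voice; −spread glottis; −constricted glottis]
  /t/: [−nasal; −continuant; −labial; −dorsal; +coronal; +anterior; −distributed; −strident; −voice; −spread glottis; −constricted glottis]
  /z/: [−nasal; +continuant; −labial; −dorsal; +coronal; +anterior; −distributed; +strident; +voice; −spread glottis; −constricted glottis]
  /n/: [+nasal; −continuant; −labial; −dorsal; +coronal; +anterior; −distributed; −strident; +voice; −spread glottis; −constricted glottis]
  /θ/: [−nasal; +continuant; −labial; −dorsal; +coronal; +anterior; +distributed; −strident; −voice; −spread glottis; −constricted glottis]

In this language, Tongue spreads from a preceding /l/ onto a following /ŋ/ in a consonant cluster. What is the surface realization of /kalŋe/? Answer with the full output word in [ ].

[kalne]

The Tongue node dominates the terminals [dorsal], [high], [back], [coronal], [anterior], [distributed], [strident].
Spreading Tongue from /l/ onto /ŋ/ replaces those values with /l/'s: [−dorsal], [+coronal], [+anterior], [−distributed], [−strident]. Features outside Tongue ([nasal], [continuant], [labial], …) stay as in /ŋ/.
This feature bundle is that of [n], so /kalŋe/ surfaces as [kalne].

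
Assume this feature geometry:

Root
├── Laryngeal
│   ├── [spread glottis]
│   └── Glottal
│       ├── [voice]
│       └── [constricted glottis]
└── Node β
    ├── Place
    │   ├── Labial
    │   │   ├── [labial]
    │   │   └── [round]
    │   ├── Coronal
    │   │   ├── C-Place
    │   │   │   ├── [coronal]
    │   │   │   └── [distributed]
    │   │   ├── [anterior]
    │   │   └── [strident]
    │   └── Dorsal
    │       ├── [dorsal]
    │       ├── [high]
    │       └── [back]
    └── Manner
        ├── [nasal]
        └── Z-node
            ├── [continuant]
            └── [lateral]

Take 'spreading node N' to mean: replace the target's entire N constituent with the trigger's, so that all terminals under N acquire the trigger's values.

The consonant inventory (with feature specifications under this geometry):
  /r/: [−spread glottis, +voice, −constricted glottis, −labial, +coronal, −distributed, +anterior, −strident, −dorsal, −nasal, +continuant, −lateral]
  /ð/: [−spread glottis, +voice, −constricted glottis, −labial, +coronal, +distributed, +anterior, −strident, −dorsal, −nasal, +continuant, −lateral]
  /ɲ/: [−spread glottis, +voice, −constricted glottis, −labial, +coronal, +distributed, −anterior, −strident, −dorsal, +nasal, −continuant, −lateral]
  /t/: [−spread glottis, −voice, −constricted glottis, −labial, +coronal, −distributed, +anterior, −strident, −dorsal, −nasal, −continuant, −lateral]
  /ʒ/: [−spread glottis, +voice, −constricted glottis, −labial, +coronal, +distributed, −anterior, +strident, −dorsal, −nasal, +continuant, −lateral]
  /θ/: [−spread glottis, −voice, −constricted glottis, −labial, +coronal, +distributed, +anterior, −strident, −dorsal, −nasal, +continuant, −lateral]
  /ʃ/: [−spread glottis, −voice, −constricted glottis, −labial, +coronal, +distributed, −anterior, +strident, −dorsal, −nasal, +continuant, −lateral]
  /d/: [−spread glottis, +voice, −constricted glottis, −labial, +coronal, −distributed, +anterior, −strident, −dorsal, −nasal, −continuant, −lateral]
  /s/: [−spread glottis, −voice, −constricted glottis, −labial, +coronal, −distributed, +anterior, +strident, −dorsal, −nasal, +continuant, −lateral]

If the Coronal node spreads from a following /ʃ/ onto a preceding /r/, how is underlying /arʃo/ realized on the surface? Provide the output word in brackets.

Coronal immediately or transitively dominates [coronal], [distributed], [anterior], [strident].
The target acquires /ʃ/'s values for everything under Coronal — [+coronal], [+distributed], [−anterior], [+strident] — while keeping its own [spread glottis], [voice], [constricted glottis], ….
This feature bundle is that of [ʒ], so /arʃo/ surfaces as [aʒʃo].

[aʒʃo]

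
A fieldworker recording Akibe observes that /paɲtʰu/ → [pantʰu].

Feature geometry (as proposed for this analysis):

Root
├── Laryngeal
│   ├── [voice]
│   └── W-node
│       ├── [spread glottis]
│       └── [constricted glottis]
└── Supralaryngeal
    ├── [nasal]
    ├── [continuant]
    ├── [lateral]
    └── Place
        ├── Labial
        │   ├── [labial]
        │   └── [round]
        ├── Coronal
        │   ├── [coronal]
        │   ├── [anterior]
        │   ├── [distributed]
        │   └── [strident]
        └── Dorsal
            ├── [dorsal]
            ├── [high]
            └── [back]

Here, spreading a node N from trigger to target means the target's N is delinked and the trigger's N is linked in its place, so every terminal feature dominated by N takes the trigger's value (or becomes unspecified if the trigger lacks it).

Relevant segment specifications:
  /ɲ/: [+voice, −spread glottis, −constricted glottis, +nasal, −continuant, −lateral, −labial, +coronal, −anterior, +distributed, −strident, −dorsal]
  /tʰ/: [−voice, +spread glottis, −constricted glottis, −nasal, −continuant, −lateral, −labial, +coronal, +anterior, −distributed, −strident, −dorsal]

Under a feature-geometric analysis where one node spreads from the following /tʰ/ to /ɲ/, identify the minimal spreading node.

Coronal

The alternation /ɲ/ → [n] changes [anterior], [distributed] and nothing else.
The smallest constituent containing every changed terminal is Coronal — each of its daughters lacks at least one of the affected features.
If Coronal spreads, every terminal under it takes /tʰ/'s value, producing [n] as observed.
[nasal], [spread glottis] stay as in /ɲ/ although /tʰ/ differs there, so no node dominating them spread; among the remaining candidates Coronal is the lowest that derives the output.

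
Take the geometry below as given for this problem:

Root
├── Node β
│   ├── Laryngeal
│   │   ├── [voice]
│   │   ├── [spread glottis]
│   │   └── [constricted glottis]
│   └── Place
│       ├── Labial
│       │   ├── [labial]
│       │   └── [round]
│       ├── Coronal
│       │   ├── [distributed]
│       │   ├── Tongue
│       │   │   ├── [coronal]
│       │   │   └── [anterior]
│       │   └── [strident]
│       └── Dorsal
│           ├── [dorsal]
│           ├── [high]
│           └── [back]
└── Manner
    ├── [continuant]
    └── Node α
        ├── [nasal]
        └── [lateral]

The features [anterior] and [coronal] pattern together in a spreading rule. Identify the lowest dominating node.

Tongue

[anterior]: Root / Node β / Place / Coronal / Tongue / [anterior].
[coronal]: Root / Node β / Place / Coronal / Tongue / [coronal].
These paths first converge at Tongue; no daughter of Tongue dominates all 2 features, so Tongue is the minimal constituent.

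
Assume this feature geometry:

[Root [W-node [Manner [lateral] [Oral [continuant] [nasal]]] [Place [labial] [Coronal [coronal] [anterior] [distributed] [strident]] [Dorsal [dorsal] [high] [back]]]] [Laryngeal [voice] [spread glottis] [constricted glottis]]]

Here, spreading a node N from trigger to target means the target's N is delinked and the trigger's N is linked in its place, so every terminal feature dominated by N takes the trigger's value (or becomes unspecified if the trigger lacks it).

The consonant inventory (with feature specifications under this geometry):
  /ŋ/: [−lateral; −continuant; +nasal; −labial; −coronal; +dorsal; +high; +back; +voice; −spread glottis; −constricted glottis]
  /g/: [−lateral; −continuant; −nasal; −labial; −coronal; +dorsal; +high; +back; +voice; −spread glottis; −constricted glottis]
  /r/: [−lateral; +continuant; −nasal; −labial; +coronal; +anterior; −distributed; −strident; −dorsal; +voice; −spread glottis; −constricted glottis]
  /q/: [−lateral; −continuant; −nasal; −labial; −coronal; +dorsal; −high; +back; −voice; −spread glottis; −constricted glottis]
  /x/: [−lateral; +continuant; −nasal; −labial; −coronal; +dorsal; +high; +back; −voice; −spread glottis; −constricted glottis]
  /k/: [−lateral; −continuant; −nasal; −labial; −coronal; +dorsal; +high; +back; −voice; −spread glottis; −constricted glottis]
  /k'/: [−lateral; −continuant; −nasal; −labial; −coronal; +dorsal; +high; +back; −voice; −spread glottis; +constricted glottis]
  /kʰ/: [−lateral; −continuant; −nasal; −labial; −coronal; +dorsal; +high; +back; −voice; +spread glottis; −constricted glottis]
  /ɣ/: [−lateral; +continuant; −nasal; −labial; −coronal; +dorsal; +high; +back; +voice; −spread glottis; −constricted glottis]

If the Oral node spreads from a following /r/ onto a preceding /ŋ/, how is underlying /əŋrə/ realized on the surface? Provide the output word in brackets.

[əɣrə]

The Oral node dominates the terminals [continuant], [nasal].
The target acquires /r/'s values for everything under Oral — [+continuant], [−nasal] — while keeping its own [lateral], [labial], [coronal], ….
This feature bundle is that of [ɣ], so /əŋrə/ surfaces as [əɣrə].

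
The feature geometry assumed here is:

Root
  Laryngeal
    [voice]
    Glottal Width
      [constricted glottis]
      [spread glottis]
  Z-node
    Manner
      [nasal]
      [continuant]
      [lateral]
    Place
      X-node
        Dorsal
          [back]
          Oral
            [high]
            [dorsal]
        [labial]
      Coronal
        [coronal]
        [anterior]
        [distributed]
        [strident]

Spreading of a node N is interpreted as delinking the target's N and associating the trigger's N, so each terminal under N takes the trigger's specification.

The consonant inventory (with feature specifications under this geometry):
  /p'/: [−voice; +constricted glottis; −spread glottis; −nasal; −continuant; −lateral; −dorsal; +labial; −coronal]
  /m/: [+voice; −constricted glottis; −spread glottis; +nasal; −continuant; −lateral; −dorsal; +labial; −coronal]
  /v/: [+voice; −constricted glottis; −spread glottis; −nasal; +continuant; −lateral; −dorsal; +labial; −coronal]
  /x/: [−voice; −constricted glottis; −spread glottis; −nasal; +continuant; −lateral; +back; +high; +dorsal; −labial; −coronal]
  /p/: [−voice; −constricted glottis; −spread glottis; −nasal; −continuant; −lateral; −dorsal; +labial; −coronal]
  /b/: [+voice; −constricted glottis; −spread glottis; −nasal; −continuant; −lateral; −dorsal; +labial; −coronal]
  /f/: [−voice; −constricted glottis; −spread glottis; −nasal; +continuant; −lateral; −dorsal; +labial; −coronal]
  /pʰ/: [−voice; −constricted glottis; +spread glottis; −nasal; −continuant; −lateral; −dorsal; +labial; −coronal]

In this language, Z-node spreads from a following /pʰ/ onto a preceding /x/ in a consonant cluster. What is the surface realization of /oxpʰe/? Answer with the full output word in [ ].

Z-node immediately or transitively dominates [nasal], [continuant], [lateral], [back], [high], [dorsal], [labial], [coronal], [anterior], [distributed], [strident].
The target acquires /pʰ/'s values for everything under Z-node — [−nasal], [−continuant], [−lateral], [−dorsal], [+labial], [−coronal] — while keeping its own [voice], [constricted glottis], [spread glottis].
Among the inventory, only /p/ has exactly this specification, giving the surface form [oppʰe].

[oppʰe]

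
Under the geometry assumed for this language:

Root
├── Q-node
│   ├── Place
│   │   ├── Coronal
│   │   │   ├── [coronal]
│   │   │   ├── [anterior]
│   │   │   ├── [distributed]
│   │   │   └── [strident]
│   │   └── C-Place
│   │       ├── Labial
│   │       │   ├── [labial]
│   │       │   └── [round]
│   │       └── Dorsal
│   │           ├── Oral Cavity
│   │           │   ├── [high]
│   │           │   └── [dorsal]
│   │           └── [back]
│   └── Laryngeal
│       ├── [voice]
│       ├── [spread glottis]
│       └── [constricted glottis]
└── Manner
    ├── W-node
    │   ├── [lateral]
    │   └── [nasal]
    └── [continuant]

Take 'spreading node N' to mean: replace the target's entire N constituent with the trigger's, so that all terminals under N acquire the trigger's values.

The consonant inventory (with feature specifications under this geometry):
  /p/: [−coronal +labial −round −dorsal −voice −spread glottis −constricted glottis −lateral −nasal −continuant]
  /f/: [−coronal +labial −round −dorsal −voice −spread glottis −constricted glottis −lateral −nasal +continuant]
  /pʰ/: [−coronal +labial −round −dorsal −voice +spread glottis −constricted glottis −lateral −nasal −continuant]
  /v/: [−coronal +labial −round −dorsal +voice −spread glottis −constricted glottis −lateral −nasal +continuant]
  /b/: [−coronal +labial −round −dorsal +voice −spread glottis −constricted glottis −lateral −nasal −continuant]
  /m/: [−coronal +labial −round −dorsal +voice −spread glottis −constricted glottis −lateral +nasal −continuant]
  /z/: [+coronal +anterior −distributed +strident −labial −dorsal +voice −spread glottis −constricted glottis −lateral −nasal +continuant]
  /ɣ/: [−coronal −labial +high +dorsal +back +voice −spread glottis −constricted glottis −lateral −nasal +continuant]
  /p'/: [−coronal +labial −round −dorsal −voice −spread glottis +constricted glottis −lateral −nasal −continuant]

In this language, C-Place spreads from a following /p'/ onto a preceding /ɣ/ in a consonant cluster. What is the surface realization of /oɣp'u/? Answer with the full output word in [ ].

Terminals under C-Place in this geometry: [labial], [round], [high], [dorsal], [back].
Spreading C-Place from /p'/ onto /ɣ/ replaces those values with /p'/'s: [+labial], [−round], [−dorsal]. Features outside C-Place ([coronal], [voice], [spread glottis], …) stay as in /ɣ/.
This feature bundle is that of [v], so /oɣp'u/ surfaces as [ovp'u].

[ovp'u]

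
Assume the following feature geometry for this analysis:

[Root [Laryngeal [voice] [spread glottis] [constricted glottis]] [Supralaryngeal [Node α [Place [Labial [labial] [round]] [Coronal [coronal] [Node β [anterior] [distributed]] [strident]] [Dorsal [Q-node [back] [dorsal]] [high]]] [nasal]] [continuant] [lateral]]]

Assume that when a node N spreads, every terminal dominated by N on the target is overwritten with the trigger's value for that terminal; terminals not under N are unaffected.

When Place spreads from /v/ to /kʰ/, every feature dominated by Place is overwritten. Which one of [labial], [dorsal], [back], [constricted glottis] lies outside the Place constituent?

[constricted glottis]

Under this geometry, Place contains [labial], [round], [coronal], [anterior], [distributed], [strident], [back], [dorsal], [high].
Of the listed options, [back], [labial], [dorsal] are among these and would be overwritten by spreading Place.
[constricted glottis] attaches under Laryngeal, not under Place, so /kʰ/ retains its own value for [constricted glottis].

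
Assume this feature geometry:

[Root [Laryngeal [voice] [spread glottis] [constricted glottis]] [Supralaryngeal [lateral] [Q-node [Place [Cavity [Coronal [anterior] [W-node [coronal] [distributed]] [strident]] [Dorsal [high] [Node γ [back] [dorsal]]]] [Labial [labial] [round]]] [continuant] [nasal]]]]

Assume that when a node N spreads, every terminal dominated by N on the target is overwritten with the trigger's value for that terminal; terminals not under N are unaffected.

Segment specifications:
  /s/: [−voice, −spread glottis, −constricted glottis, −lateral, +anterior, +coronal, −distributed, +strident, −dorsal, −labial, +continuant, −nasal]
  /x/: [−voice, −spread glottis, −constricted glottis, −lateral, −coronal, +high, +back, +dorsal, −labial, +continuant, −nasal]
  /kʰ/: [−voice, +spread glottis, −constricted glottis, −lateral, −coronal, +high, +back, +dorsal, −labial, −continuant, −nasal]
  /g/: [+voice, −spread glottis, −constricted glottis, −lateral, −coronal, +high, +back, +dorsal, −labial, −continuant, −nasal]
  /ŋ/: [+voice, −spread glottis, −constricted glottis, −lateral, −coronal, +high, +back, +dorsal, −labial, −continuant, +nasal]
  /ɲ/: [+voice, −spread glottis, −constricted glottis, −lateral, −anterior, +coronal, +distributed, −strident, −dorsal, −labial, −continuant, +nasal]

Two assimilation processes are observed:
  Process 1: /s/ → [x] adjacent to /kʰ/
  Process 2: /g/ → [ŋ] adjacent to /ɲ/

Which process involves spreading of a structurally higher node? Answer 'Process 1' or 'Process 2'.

Process 1: the features that change are [coronal], [anterior], [distributed], [strident], [dorsal], [high], [back]; the minimal node is Cavity (depth 4).
Process 2: the feature that changes is [nasal]; the minimal node is [nasal] (depth 3).
[nasal] is closer to Root than Cavity, so Process 2 spreads the higher node.

Process 2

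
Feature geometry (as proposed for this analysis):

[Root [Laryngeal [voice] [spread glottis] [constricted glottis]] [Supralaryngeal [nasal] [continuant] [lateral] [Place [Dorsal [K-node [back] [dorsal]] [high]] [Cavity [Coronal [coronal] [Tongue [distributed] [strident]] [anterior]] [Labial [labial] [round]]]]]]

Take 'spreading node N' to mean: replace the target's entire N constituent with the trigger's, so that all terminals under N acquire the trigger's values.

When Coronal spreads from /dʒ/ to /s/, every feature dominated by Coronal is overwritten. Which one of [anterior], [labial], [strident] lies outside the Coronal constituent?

The terminals dominated by Coronal are [coronal], [distributed], [strident], [anterior].
[strident], [anterior] all lie under Coronal, so they are overwritten when Coronal spreads.
But [labial] is a dependent of Labial, outside Coronal; it is therefore untouched by the spreading.

[labial]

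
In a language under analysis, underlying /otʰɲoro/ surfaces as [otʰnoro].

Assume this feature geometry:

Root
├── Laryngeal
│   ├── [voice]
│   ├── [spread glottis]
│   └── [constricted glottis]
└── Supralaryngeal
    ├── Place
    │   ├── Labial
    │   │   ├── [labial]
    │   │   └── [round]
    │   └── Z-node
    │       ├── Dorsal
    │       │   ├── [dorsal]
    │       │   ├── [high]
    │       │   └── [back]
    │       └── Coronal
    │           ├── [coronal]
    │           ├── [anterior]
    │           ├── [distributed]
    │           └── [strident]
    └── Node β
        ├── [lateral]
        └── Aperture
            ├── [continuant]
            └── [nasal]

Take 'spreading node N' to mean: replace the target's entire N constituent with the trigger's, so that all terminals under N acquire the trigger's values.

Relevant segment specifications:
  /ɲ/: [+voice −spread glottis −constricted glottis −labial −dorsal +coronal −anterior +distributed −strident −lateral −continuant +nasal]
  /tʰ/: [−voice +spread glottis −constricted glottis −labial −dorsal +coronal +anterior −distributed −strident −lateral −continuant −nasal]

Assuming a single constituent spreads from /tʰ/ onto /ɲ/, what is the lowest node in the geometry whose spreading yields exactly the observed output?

Coronal

Feature comparison: [anterior], [distributed] differ between /ɲ/ and [n]; the remaining terminals match.
In this geometry the lowest node dominating all of them is Coronal: every daughter of Coronal dominates only a proper subset, so no lower node suffices.
If Coronal spreads, every terminal under it takes /tʰ/'s value, producing [n] as observed.
Features on which the two segments disagree outside Coronal, such as [voice], [nasal], are unchanged — nothing dominating them spread, and Coronal is the minimal sufficient constituent.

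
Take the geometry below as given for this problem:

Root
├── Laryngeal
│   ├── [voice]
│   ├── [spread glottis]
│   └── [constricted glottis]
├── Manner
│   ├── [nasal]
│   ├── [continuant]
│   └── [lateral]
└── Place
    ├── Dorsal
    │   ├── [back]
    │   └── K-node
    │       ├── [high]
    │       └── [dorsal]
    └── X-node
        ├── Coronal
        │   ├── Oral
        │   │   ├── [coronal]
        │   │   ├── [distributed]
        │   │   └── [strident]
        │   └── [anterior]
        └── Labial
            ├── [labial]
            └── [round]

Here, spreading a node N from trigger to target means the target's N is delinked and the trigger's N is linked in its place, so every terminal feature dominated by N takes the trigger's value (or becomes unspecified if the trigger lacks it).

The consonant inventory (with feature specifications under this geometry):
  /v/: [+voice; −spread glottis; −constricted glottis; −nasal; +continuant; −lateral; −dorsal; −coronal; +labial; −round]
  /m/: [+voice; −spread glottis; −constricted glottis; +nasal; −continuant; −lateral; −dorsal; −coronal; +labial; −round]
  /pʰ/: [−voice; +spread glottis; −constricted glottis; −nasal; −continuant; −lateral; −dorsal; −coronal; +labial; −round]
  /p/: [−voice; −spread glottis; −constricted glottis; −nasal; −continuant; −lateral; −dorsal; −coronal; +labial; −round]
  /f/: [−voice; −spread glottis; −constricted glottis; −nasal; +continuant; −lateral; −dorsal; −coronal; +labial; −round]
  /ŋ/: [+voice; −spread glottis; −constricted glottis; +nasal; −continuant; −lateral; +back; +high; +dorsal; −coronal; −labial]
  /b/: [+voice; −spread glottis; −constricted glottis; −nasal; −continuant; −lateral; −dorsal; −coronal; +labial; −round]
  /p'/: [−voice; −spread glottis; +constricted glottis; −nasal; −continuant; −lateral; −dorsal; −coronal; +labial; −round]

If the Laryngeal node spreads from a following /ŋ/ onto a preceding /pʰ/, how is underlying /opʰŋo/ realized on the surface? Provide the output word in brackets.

[obŋo]

The Laryngeal node dominates the terminals [voice], [spread glottis], [constricted glottis].
The target acquires /ŋ/'s values for everything under Laryngeal — [+voice], [−spread glottis], [−constricted glottis] — while keeping its own [nasal], [continuant], [lateral], ….
The resulting bundle matches /b/ in the inventory; substituting it for /pʰ/ gives [obŋo].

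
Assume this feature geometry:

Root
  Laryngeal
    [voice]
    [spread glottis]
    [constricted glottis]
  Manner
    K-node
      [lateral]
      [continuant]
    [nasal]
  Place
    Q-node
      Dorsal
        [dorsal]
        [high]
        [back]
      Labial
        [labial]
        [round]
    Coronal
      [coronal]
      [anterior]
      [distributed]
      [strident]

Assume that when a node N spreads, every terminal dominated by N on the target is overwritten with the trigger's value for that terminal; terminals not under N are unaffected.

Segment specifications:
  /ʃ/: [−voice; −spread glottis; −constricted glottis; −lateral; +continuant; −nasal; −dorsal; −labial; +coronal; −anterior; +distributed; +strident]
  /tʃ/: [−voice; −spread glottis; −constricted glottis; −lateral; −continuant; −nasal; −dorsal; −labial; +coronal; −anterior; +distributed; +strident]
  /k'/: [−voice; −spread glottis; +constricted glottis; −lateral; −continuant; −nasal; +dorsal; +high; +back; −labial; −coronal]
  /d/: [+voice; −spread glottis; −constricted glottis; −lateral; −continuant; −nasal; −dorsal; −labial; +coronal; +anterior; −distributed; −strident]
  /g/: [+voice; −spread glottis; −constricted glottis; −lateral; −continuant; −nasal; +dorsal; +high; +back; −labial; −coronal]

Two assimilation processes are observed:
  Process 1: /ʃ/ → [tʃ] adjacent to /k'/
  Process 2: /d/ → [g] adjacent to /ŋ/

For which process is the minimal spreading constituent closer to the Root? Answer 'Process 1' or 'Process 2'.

In Process 1, [continuant] changes, so the minimal spreading node is [continuant] at depth 3.
In Process 2, [coronal], [anterior], [distributed], [strident], [dorsal], [high], [back] change, so the minimal spreading node is Place at depth 1.
Depth 1 < depth 3; Process 2 involves the structurally higher constituent Place.

Process 2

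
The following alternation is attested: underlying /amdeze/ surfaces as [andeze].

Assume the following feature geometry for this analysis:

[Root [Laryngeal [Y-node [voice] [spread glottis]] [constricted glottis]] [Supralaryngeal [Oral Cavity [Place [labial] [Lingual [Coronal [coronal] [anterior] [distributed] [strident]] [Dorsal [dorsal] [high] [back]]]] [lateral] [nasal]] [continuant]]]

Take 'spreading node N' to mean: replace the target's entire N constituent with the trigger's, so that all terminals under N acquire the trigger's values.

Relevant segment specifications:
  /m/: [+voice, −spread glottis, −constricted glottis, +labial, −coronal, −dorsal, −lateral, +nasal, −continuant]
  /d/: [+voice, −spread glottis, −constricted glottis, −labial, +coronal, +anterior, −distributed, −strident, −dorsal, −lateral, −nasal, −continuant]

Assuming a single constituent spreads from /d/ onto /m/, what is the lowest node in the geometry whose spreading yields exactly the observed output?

Comparing /m/ with its surface form [n], the features that change are [labial], [coronal], [anterior], [distributed], [strident].
Tracing each changed feature up the tree, the paths first meet at Place; any lower node misses at least one of them.
If Place spreads, every terminal under it takes /d/'s value, producing [n] as observed.
Since [nasal] is preserved even though /d/ disagrees there, no node above Place spread.

Place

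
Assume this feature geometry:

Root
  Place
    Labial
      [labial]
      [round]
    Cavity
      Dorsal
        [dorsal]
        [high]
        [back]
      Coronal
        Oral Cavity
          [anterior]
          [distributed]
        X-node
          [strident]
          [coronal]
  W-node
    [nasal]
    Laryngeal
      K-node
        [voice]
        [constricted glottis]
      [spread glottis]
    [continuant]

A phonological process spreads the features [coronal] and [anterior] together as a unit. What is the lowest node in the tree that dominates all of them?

Coronal

[coronal] is immediately dominated by X-node.
[anterior] is immediately dominated by Oral Cavity.
These paths first converge at Coronal; no daughter of Coronal dominates all 2 features, so Coronal is the minimal constituent.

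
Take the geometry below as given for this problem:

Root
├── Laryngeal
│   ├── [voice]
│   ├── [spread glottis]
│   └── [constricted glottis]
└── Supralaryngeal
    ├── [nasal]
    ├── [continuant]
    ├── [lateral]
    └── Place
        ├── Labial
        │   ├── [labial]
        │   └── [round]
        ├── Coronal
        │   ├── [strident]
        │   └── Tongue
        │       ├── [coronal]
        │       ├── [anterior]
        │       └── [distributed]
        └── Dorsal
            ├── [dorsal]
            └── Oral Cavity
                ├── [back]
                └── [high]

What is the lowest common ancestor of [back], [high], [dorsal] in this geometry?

Dorsal

[back] is immediately dominated by Oral Cavity.
[high] is immediately dominated by Oral Cavity.
[dorsal] is immediately dominated by Dorsal.
These paths first converge at Dorsal; no daughter of Dorsal dominates all 3 features, so Dorsal is the minimal constituent.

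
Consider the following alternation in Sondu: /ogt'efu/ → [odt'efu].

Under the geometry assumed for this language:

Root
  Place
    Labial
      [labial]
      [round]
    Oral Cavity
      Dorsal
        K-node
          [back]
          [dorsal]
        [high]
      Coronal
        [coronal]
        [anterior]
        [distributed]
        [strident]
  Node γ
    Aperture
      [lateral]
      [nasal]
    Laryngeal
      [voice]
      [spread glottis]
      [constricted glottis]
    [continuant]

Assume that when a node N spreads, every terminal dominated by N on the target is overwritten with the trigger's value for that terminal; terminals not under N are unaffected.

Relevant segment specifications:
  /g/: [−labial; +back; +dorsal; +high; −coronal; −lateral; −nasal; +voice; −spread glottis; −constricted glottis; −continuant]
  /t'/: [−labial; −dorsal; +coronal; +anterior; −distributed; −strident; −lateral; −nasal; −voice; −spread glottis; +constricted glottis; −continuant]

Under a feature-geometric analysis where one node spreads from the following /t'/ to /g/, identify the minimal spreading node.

Oral Cavity

/g/ and [d] differ in [coronal], [anterior], [distributed], [strident], [dorsal], [high], [back]; every other specified feature is identical.
These terminals are all dominated by Oral Cavity, and no proper subconstituent of Oral Cavity covers them all; Oral Cavity is their lowest common ancestor.
Spreading Oral Cavity from /t'/ overwrites each of those terminals with /t'/'s values, yielding exactly [d].
Features on which the two segments disagree outside Oral Cavity, such as [voice], [constricted glottis], are unchanged — nothing dominating them spread, and Oral Cavity is the minimal sufficient constituent.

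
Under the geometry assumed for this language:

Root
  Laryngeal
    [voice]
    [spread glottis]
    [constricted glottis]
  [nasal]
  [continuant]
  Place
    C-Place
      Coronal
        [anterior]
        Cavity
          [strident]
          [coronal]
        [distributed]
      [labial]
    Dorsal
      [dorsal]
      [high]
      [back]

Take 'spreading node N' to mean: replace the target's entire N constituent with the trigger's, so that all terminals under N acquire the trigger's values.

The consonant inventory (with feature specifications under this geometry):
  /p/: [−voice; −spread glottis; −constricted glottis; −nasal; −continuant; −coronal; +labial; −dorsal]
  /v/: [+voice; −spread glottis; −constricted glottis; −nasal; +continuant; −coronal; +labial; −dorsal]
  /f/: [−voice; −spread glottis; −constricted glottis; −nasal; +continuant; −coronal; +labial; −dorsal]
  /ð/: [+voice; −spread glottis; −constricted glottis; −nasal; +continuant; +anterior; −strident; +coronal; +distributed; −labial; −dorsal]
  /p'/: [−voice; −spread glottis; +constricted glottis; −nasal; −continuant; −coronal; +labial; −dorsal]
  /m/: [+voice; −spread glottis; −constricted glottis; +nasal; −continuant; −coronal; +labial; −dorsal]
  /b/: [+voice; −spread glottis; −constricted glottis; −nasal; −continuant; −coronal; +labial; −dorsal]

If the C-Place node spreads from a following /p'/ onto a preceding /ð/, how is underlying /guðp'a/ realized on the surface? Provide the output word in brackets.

C-Place immediately or transitively dominates [anterior], [strident], [coronal], [distributed], [labial].
After delinking /ð/'s C-Place and linking /p'/'s, the affected terminals become [−coronal], [+labial]; [voice], [spread glottis], [constricted glottis], … (outside C-Place) are retained from /ð/.
This feature bundle is that of [v], so /guðp'a/ surfaces as [guvp'a].

[guvp'a]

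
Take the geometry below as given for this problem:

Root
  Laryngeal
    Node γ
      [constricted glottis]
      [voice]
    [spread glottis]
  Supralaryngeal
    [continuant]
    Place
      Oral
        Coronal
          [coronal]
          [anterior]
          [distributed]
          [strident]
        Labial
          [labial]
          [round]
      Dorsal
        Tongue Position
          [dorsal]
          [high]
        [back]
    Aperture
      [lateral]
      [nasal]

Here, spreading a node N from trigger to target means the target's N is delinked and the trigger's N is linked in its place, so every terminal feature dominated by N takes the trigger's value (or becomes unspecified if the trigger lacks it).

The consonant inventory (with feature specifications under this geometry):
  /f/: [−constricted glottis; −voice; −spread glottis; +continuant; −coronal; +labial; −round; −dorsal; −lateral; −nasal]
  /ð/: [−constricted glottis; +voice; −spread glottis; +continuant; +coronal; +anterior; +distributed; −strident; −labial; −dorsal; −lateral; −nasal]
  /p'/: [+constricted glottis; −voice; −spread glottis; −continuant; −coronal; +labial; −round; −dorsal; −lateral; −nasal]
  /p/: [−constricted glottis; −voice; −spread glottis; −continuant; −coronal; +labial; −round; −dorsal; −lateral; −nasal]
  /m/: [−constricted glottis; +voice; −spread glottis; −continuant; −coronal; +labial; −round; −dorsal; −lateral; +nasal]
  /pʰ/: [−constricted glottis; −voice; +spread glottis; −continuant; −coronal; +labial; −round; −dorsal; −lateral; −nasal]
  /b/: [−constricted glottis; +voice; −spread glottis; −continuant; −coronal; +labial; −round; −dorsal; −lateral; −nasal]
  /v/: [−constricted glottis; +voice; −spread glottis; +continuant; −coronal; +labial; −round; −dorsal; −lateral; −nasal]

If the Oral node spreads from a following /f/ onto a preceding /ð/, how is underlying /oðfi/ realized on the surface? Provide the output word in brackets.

[ovfi]

The Oral node dominates the terminals [coronal], [anterior], [distributed], [strident], [labial], [round].
After delinking /ð/'s Oral and linking /f/'s, the affected terminals become [−coronal], [+labial], [−round]; [constricted glottis], [voice], [spread glottis], … (outside Oral) are retained from /ð/.
This feature bundle is that of [v], so /oðfi/ surfaces as [ovfi].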